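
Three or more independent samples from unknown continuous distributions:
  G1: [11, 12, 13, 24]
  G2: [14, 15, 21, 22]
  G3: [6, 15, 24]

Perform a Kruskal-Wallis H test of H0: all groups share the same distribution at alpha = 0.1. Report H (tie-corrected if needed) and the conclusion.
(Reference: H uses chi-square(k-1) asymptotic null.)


Step 1: Combine all N = 11 observations and assign midranks.
sorted (value, group, rank): (6,G3,1), (11,G1,2), (12,G1,3), (13,G1,4), (14,G2,5), (15,G2,6.5), (15,G3,6.5), (21,G2,8), (22,G2,9), (24,G1,10.5), (24,G3,10.5)
Step 2: Sum ranks within each group.
R_1 = 19.5 (n_1 = 4)
R_2 = 28.5 (n_2 = 4)
R_3 = 18 (n_3 = 3)
Step 3: H = 12/(N(N+1)) * sum(R_i^2/n_i) - 3(N+1)
     = 12/(11*12) * (19.5^2/4 + 28.5^2/4 + 18^2/3) - 3*12
     = 0.090909 * 406.125 - 36
     = 0.920455.
Step 4: Ties present; correction factor C = 1 - 12/(11^3 - 11) = 0.990909. Corrected H = 0.920455 / 0.990909 = 0.928899.
Step 5: Under H0, H ~ chi^2(2); p-value = 0.628481.
Step 6: alpha = 0.1. fail to reject H0.

H = 0.9289, df = 2, p = 0.628481, fail to reject H0.


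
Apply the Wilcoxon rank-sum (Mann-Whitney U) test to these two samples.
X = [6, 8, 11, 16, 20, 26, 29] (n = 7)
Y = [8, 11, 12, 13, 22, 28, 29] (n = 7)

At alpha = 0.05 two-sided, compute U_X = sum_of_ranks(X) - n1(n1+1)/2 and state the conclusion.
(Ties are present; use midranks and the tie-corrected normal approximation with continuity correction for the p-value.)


Step 1: Combine and sort all 14 observations; assign midranks.
sorted (value, group): (6,X), (8,X), (8,Y), (11,X), (11,Y), (12,Y), (13,Y), (16,X), (20,X), (22,Y), (26,X), (28,Y), (29,X), (29,Y)
ranks: 6->1, 8->2.5, 8->2.5, 11->4.5, 11->4.5, 12->6, 13->7, 16->8, 20->9, 22->10, 26->11, 28->12, 29->13.5, 29->13.5
Step 2: Rank sum for X: R1 = 1 + 2.5 + 4.5 + 8 + 9 + 11 + 13.5 = 49.5.
Step 3: U_X = R1 - n1(n1+1)/2 = 49.5 - 7*8/2 = 49.5 - 28 = 21.5.
       U_Y = n1*n2 - U_X = 49 - 21.5 = 27.5.
Step 4: Ties are present, so use the tie-corrected normal approximation (with continuity correction) for the p-value.
Step 5: p-value = 0.748592; compare to alpha = 0.05. fail to reject H0.

U_X = 21.5, p = 0.748592, fail to reject H0 at alpha = 0.05.


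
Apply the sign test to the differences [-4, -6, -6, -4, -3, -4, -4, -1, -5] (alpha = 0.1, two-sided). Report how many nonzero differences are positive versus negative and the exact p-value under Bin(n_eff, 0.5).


Step 1: Discard zero differences. Original n = 9; n_eff = number of nonzero differences = 9.
Nonzero differences (with sign): -4, -6, -6, -4, -3, -4, -4, -1, -5
Step 2: Count signs: positive = 0, negative = 9.
Step 3: Under H0: P(positive) = 0.5, so the number of positives S ~ Bin(9, 0.5).
Step 4: Two-sided exact p-value = sum of Bin(9,0.5) probabilities at or below the observed probability = 0.003906.
Step 5: alpha = 0.1. reject H0.

n_eff = 9, pos = 0, neg = 9, p = 0.003906, reject H0.


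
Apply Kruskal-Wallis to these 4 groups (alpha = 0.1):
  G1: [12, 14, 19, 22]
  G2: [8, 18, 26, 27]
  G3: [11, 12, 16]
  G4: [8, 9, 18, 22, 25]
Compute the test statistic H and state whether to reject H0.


Step 1: Combine all N = 16 observations and assign midranks.
sorted (value, group, rank): (8,G2,1.5), (8,G4,1.5), (9,G4,3), (11,G3,4), (12,G1,5.5), (12,G3,5.5), (14,G1,7), (16,G3,8), (18,G2,9.5), (18,G4,9.5), (19,G1,11), (22,G1,12.5), (22,G4,12.5), (25,G4,14), (26,G2,15), (27,G2,16)
Step 2: Sum ranks within each group.
R_1 = 36 (n_1 = 4)
R_2 = 42 (n_2 = 4)
R_3 = 17.5 (n_3 = 3)
R_4 = 40.5 (n_4 = 5)
Step 3: H = 12/(N(N+1)) * sum(R_i^2/n_i) - 3(N+1)
     = 12/(16*17) * (36^2/4 + 42^2/4 + 17.5^2/3 + 40.5^2/5) - 3*17
     = 0.044118 * 1195.13 - 51
     = 1.726471.
Step 4: Ties present; correction factor C = 1 - 24/(16^3 - 16) = 0.994118. Corrected H = 1.726471 / 0.994118 = 1.736686.
Step 5: Under H0, H ~ chi^2(3); p-value = 0.628809.
Step 6: alpha = 0.1. fail to reject H0.

H = 1.7367, df = 3, p = 0.628809, fail to reject H0.


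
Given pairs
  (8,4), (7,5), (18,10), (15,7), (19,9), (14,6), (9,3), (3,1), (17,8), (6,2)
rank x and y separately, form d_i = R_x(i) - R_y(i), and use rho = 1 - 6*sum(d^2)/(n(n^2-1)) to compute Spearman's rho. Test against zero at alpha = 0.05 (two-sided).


Step 1: Rank x and y separately (midranks; no ties here).
rank(x): 8->4, 7->3, 18->9, 15->7, 19->10, 14->6, 9->5, 3->1, 17->8, 6->2
rank(y): 4->4, 5->5, 10->10, 7->7, 9->9, 6->6, 3->3, 1->1, 8->8, 2->2
Step 2: d_i = R_x(i) - R_y(i); compute d_i^2.
  (4-4)^2=0, (3-5)^2=4, (9-10)^2=1, (7-7)^2=0, (10-9)^2=1, (6-6)^2=0, (5-3)^2=4, (1-1)^2=0, (8-8)^2=0, (2-2)^2=0
sum(d^2) = 10.
Step 3: rho = 1 - 6*10 / (10*(10^2 - 1)) = 1 - 60/990 = 0.939394.
Step 4: Under H0, t = rho * sqrt((n-2)/(1-rho^2)) = 7.7500 ~ t(8).
Step 5: Two-sided p-value from the t-distribution with 8 df = 0.000055.
Step 6: alpha = 0.05. reject H0.

rho = 0.9394, p = 0.000055, reject H0 at alpha = 0.05.


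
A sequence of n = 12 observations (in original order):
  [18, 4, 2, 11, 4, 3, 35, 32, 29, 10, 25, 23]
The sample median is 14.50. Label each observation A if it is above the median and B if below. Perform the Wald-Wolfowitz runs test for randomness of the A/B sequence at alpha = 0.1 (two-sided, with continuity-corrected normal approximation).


Step 1: Compute median = 14.50; label A = above, B = below.
Labels in order: ABBBBBAAABAA  (n_A = 6, n_B = 6)
Step 2: Count runs R = 5.
Step 3: Under H0 (random ordering), E[R] = 2*n_A*n_B/(n_A+n_B) + 1 = 2*6*6/12 + 1 = 7.0000.
        Var[R] = 2*n_A*n_B*(2*n_A*n_B - n_A - n_B) / ((n_A+n_B)^2 * (n_A+n_B-1)) = 4320/1584 = 2.7273.
        SD[R] = 1.6514.
Step 4: Continuity-corrected z = (R + 0.5 - E[R]) / SD[R] = (5 + 0.5 - 7.0000) / 1.6514 = -0.9083.
Step 5: Two-sided p-value via normal approximation = 2*(1 - Phi(|z|)) = 0.363722.
Step 6: alpha = 0.1. fail to reject H0.

R = 5, z = -0.9083, p = 0.363722, fail to reject H0.


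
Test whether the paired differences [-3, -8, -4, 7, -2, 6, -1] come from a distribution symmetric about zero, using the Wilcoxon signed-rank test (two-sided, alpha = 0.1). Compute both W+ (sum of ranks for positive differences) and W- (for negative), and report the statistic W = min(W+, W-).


Step 1: Drop any zero differences (none here) and take |d_i|.
|d| = [3, 8, 4, 7, 2, 6, 1]
Step 2: Midrank |d_i| (ties get averaged ranks).
ranks: |3|->3, |8|->7, |4|->4, |7|->6, |2|->2, |6|->5, |1|->1
Step 3: Attach original signs; sum ranks with positive sign and with negative sign.
W+ = 6 + 5 = 11
W- = 3 + 7 + 4 + 2 + 1 = 17
(Check: W+ + W- = 28 should equal n(n+1)/2 = 28.)
Step 4: Test statistic W = min(W+, W-) = 11.
Step 5: No ties, so the exact null distribution over the 2^7 = 128 sign assignments gives the two-sided p-value = 0.687500.
Step 6: alpha = 0.1. fail to reject H0.

W+ = 11, W- = 17, W = min = 11, p = 0.687500, fail to reject H0.


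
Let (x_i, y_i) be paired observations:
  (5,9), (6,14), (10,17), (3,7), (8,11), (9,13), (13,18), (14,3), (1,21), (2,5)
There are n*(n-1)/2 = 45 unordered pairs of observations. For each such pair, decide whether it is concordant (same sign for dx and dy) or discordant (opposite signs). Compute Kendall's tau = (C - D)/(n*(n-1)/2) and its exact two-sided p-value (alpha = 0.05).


Step 1: Enumerate the 45 unordered pairs (i,j) with i<j and classify each by sign(x_j-x_i) * sign(y_j-y_i).
  (1,2):dx=+1,dy=+5->C; (1,3):dx=+5,dy=+8->C; (1,4):dx=-2,dy=-2->C; (1,5):dx=+3,dy=+2->C
  (1,6):dx=+4,dy=+4->C; (1,7):dx=+8,dy=+9->C; (1,8):dx=+9,dy=-6->D; (1,9):dx=-4,dy=+12->D
  (1,10):dx=-3,dy=-4->C; (2,3):dx=+4,dy=+3->C; (2,4):dx=-3,dy=-7->C; (2,5):dx=+2,dy=-3->D
  (2,6):dx=+3,dy=-1->D; (2,7):dx=+7,dy=+4->C; (2,8):dx=+8,dy=-11->D; (2,9):dx=-5,dy=+7->D
  (2,10):dx=-4,dy=-9->C; (3,4):dx=-7,dy=-10->C; (3,5):dx=-2,dy=-6->C; (3,6):dx=-1,dy=-4->C
  (3,7):dx=+3,dy=+1->C; (3,8):dx=+4,dy=-14->D; (3,9):dx=-9,dy=+4->D; (3,10):dx=-8,dy=-12->C
  (4,5):dx=+5,dy=+4->C; (4,6):dx=+6,dy=+6->C; (4,7):dx=+10,dy=+11->C; (4,8):dx=+11,dy=-4->D
  (4,9):dx=-2,dy=+14->D; (4,10):dx=-1,dy=-2->C; (5,6):dx=+1,dy=+2->C; (5,7):dx=+5,dy=+7->C
  (5,8):dx=+6,dy=-8->D; (5,9):dx=-7,dy=+10->D; (5,10):dx=-6,dy=-6->C; (6,7):dx=+4,dy=+5->C
  (6,8):dx=+5,dy=-10->D; (6,9):dx=-8,dy=+8->D; (6,10):dx=-7,dy=-8->C; (7,8):dx=+1,dy=-15->D
  (7,9):dx=-12,dy=+3->D; (7,10):dx=-11,dy=-13->C; (8,9):dx=-13,dy=+18->D; (8,10):dx=-12,dy=+2->D
  (9,10):dx=+1,dy=-16->D
Step 2: C = 26, D = 19, total pairs = 45.
Step 3: tau = (C - D)/(n(n-1)/2) = (26 - 19)/45 = 0.155556.
Step 4: Exact two-sided p-value (enumerate n! = 3628800 permutations of y under H0): p = 0.600654.
Step 5: alpha = 0.05. fail to reject H0.

tau_b = 0.1556 (C=26, D=19), p = 0.600654, fail to reject H0.


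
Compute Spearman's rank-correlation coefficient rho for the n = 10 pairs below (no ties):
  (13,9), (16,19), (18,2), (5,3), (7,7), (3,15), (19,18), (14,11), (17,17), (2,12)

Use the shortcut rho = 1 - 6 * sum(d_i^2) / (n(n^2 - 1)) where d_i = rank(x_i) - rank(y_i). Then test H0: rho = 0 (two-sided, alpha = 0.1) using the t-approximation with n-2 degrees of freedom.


Step 1: Rank x and y separately (midranks; no ties here).
rank(x): 13->5, 16->7, 18->9, 5->3, 7->4, 3->2, 19->10, 14->6, 17->8, 2->1
rank(y): 9->4, 19->10, 2->1, 3->2, 7->3, 15->7, 18->9, 11->5, 17->8, 12->6
Step 2: d_i = R_x(i) - R_y(i); compute d_i^2.
  (5-4)^2=1, (7-10)^2=9, (9-1)^2=64, (3-2)^2=1, (4-3)^2=1, (2-7)^2=25, (10-9)^2=1, (6-5)^2=1, (8-8)^2=0, (1-6)^2=25
sum(d^2) = 128.
Step 3: rho = 1 - 6*128 / (10*(10^2 - 1)) = 1 - 768/990 = 0.224242.
Step 4: Under H0, t = rho * sqrt((n-2)/(1-rho^2)) = 0.6508 ~ t(8).
Step 5: Two-sided p-value from the t-distribution with 8 df = 0.533401.
Step 6: alpha = 0.1. fail to reject H0.

rho = 0.2242, p = 0.533401, fail to reject H0 at alpha = 0.1.


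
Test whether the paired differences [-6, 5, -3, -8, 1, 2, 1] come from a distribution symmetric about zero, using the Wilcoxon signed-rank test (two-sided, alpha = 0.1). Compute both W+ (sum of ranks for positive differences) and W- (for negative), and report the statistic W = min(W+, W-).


Step 1: Drop any zero differences (none here) and take |d_i|.
|d| = [6, 5, 3, 8, 1, 2, 1]
Step 2: Midrank |d_i| (ties get averaged ranks).
ranks: |6|->6, |5|->5, |3|->4, |8|->7, |1|->1.5, |2|->3, |1|->1.5
Step 3: Attach original signs; sum ranks with positive sign and with negative sign.
W+ = 5 + 1.5 + 3 + 1.5 = 11
W- = 6 + 4 + 7 = 17
(Check: W+ + W- = 28 should equal n(n+1)/2 = 28.)
Step 4: Test statistic W = min(W+, W-) = 11.
Step 5: Ties in |d|, so use the tie-corrected normal approximation.
        E[W] = n(n+1)/4 = 7*8/4 = 14.
        Tie groups: |d|=1 (t=2); sum(t^3 - t) = 6.
        Var[W] = n(n+1)(2n+1)/24 - sum(t^3-t)/48 = 840/24 - 6/48 = 34.875.
        z = (W - E[W]) / sqrt(Var[W]) = (11 - 14) / 5.9055 = -0.5080.
        Two-sided p = 2*Phi(z) = 0.611453.
Step 6: alpha = 0.1. fail to reject H0.

W+ = 11, W- = 17, W = min = 11, p = 0.611453, fail to reject H0.


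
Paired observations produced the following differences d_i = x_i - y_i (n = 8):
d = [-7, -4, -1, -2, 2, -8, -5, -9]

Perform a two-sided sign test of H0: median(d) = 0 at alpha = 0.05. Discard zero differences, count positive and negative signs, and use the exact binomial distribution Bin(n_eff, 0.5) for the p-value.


Step 1: Discard zero differences. Original n = 8; n_eff = number of nonzero differences = 8.
Nonzero differences (with sign): -7, -4, -1, -2, +2, -8, -5, -9
Step 2: Count signs: positive = 1, negative = 7.
Step 3: Under H0: P(positive) = 0.5, so the number of positives S ~ Bin(8, 0.5).
Step 4: Two-sided exact p-value = sum of Bin(8,0.5) probabilities at or below the observed probability = 0.070312.
Step 5: alpha = 0.05. fail to reject H0.

n_eff = 8, pos = 1, neg = 7, p = 0.070312, fail to reject H0.


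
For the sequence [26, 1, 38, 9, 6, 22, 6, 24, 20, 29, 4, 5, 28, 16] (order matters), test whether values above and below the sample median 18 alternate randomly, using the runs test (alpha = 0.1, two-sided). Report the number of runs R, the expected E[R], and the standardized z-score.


Step 1: Compute median = 18; label A = above, B = below.
Labels in order: ABABBABAAABBAB  (n_A = 7, n_B = 7)
Step 2: Count runs R = 10.
Step 3: Under H0 (random ordering), E[R] = 2*n_A*n_B/(n_A+n_B) + 1 = 2*7*7/14 + 1 = 8.0000.
        Var[R] = 2*n_A*n_B*(2*n_A*n_B - n_A - n_B) / ((n_A+n_B)^2 * (n_A+n_B-1)) = 8232/2548 = 3.2308.
        SD[R] = 1.7974.
Step 4: Continuity-corrected z = (R - 0.5 - E[R]) / SD[R] = (10 - 0.5 - 8.0000) / 1.7974 = 0.8345.
Step 5: Two-sided p-value via normal approximation = 2*(1 - Phi(|z|)) = 0.403986.
Step 6: alpha = 0.1. fail to reject H0.

R = 10, z = 0.8345, p = 0.403986, fail to reject H0.


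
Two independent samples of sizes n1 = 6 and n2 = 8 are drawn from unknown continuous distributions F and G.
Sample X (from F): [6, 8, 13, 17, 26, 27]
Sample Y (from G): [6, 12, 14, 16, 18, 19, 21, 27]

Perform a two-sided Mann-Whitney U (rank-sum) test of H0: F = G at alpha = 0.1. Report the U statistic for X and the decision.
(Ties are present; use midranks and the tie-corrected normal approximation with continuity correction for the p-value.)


Step 1: Combine and sort all 14 observations; assign midranks.
sorted (value, group): (6,X), (6,Y), (8,X), (12,Y), (13,X), (14,Y), (16,Y), (17,X), (18,Y), (19,Y), (21,Y), (26,X), (27,X), (27,Y)
ranks: 6->1.5, 6->1.5, 8->3, 12->4, 13->5, 14->6, 16->7, 17->8, 18->9, 19->10, 21->11, 26->12, 27->13.5, 27->13.5
Step 2: Rank sum for X: R1 = 1.5 + 3 + 5 + 8 + 12 + 13.5 = 43.
Step 3: U_X = R1 - n1(n1+1)/2 = 43 - 6*7/2 = 43 - 21 = 22.
       U_Y = n1*n2 - U_X = 48 - 22 = 26.
Step 4: Ties are present, so use the tie-corrected normal approximation (with continuity correction) for the p-value.
Step 5: p-value = 0.846116; compare to alpha = 0.1. fail to reject H0.

U_X = 22, p = 0.846116, fail to reject H0 at alpha = 0.1.


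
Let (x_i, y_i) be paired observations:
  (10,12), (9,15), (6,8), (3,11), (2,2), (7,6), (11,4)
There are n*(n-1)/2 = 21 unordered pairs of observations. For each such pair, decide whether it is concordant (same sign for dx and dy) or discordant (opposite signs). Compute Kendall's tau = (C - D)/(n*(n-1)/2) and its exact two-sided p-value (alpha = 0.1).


Step 1: Enumerate the 21 unordered pairs (i,j) with i<j and classify each by sign(x_j-x_i) * sign(y_j-y_i).
  (1,2):dx=-1,dy=+3->D; (1,3):dx=-4,dy=-4->C; (1,4):dx=-7,dy=-1->C; (1,5):dx=-8,dy=-10->C
  (1,6):dx=-3,dy=-6->C; (1,7):dx=+1,dy=-8->D; (2,3):dx=-3,dy=-7->C; (2,4):dx=-6,dy=-4->C
  (2,5):dx=-7,dy=-13->C; (2,6):dx=-2,dy=-9->C; (2,7):dx=+2,dy=-11->D; (3,4):dx=-3,dy=+3->D
  (3,5):dx=-4,dy=-6->C; (3,6):dx=+1,dy=-2->D; (3,7):dx=+5,dy=-4->D; (4,5):dx=-1,dy=-9->C
  (4,6):dx=+4,dy=-5->D; (4,7):dx=+8,dy=-7->D; (5,6):dx=+5,dy=+4->C; (5,7):dx=+9,dy=+2->C
  (6,7):dx=+4,dy=-2->D
Step 2: C = 12, D = 9, total pairs = 21.
Step 3: tau = (C - D)/(n(n-1)/2) = (12 - 9)/21 = 0.142857.
Step 4: Exact two-sided p-value (enumerate n! = 5040 permutations of y under H0): p = 0.772619.
Step 5: alpha = 0.1. fail to reject H0.

tau_b = 0.1429 (C=12, D=9), p = 0.772619, fail to reject H0.


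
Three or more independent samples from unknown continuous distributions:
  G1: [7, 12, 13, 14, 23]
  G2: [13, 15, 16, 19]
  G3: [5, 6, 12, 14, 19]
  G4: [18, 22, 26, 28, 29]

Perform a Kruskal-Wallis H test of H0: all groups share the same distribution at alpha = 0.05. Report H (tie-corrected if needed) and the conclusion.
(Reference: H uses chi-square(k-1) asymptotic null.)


Step 1: Combine all N = 19 observations and assign midranks.
sorted (value, group, rank): (5,G3,1), (6,G3,2), (7,G1,3), (12,G1,4.5), (12,G3,4.5), (13,G1,6.5), (13,G2,6.5), (14,G1,8.5), (14,G3,8.5), (15,G2,10), (16,G2,11), (18,G4,12), (19,G2,13.5), (19,G3,13.5), (22,G4,15), (23,G1,16), (26,G4,17), (28,G4,18), (29,G4,19)
Step 2: Sum ranks within each group.
R_1 = 38.5 (n_1 = 5)
R_2 = 41 (n_2 = 4)
R_3 = 29.5 (n_3 = 5)
R_4 = 81 (n_4 = 5)
Step 3: H = 12/(N(N+1)) * sum(R_i^2/n_i) - 3(N+1)
     = 12/(19*20) * (38.5^2/5 + 41^2/4 + 29.5^2/5 + 81^2/5) - 3*20
     = 0.031579 * 2202.95 - 60
     = 9.566842.
Step 4: Ties present; correction factor C = 1 - 24/(19^3 - 19) = 0.996491. Corrected H = 9.566842 / 0.996491 = 9.600528.
Step 5: Under H0, H ~ chi^2(3); p-value = 0.022286.
Step 6: alpha = 0.05. reject H0.

H = 9.6005, df = 3, p = 0.022286, reject H0.


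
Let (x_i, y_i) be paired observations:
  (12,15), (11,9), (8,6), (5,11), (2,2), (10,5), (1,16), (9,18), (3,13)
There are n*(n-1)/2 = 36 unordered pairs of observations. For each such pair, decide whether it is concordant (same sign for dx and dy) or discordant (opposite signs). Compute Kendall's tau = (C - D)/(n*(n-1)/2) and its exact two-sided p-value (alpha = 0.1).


Step 1: Enumerate the 36 unordered pairs (i,j) with i<j and classify each by sign(x_j-x_i) * sign(y_j-y_i).
  (1,2):dx=-1,dy=-6->C; (1,3):dx=-4,dy=-9->C; (1,4):dx=-7,dy=-4->C; (1,5):dx=-10,dy=-13->C
  (1,6):dx=-2,dy=-10->C; (1,7):dx=-11,dy=+1->D; (1,8):dx=-3,dy=+3->D; (1,9):dx=-9,dy=-2->C
  (2,3):dx=-3,dy=-3->C; (2,4):dx=-6,dy=+2->D; (2,5):dx=-9,dy=-7->C; (2,6):dx=-1,dy=-4->C
  (2,7):dx=-10,dy=+7->D; (2,8):dx=-2,dy=+9->D; (2,9):dx=-8,dy=+4->D; (3,4):dx=-3,dy=+5->D
  (3,5):dx=-6,dy=-4->C; (3,6):dx=+2,dy=-1->D; (3,7):dx=-7,dy=+10->D; (3,8):dx=+1,dy=+12->C
  (3,9):dx=-5,dy=+7->D; (4,5):dx=-3,dy=-9->C; (4,6):dx=+5,dy=-6->D; (4,7):dx=-4,dy=+5->D
  (4,8):dx=+4,dy=+7->C; (4,9):dx=-2,dy=+2->D; (5,6):dx=+8,dy=+3->C; (5,7):dx=-1,dy=+14->D
  (5,8):dx=+7,dy=+16->C; (5,9):dx=+1,dy=+11->C; (6,7):dx=-9,dy=+11->D; (6,8):dx=-1,dy=+13->D
  (6,9):dx=-7,dy=+8->D; (7,8):dx=+8,dy=+2->C; (7,9):dx=+2,dy=-3->D; (8,9):dx=-6,dy=-5->C
Step 2: C = 18, D = 18, total pairs = 36.
Step 3: tau = (C - D)/(n(n-1)/2) = (18 - 18)/36 = 0.000000.
Step 4: Exact two-sided p-value (enumerate n! = 362880 permutations of y under H0): p = 1.000000.
Step 5: alpha = 0.1. fail to reject H0.

tau_b = 0.0000 (C=18, D=18), p = 1.000000, fail to reject H0.


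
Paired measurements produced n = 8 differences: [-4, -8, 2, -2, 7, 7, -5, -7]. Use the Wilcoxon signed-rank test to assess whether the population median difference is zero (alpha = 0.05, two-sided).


Step 1: Drop any zero differences (none here) and take |d_i|.
|d| = [4, 8, 2, 2, 7, 7, 5, 7]
Step 2: Midrank |d_i| (ties get averaged ranks).
ranks: |4|->3, |8|->8, |2|->1.5, |2|->1.5, |7|->6, |7|->6, |5|->4, |7|->6
Step 3: Attach original signs; sum ranks with positive sign and with negative sign.
W+ = 1.5 + 6 + 6 = 13.5
W- = 3 + 8 + 1.5 + 4 + 6 = 22.5
(Check: W+ + W- = 36 should equal n(n+1)/2 = 36.)
Step 4: Test statistic W = min(W+, W-) = 13.5.
Step 5: Ties in |d|, so use the tie-corrected normal approximation.
        E[W] = n(n+1)/4 = 8*9/4 = 18.
        Tie groups: |d|=2 (t=2), |d|=7 (t=3); sum(t^3 - t) = 30.
        Var[W] = n(n+1)(2n+1)/24 - sum(t^3-t)/48 = 1224/24 - 30/48 = 50.375.
        z = (W - E[W]) / sqrt(Var[W]) = (13.5 - 18) / 7.0975 = -0.6340.
        Two-sided p = 2*Phi(z) = 0.526066.
Step 6: alpha = 0.05. fail to reject H0.

W+ = 13.5, W- = 22.5, W = min = 13.5, p = 0.526066, fail to reject H0.


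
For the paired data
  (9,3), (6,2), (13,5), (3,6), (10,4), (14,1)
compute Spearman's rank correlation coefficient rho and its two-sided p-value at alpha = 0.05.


Step 1: Rank x and y separately (midranks; no ties here).
rank(x): 9->3, 6->2, 13->5, 3->1, 10->4, 14->6
rank(y): 3->3, 2->2, 5->5, 6->6, 4->4, 1->1
Step 2: d_i = R_x(i) - R_y(i); compute d_i^2.
  (3-3)^2=0, (2-2)^2=0, (5-5)^2=0, (1-6)^2=25, (4-4)^2=0, (6-1)^2=25
sum(d^2) = 50.
Step 3: rho = 1 - 6*50 / (6*(6^2 - 1)) = 1 - 300/210 = -0.428571.
Step 4: Under H0, t = rho * sqrt((n-2)/(1-rho^2)) = -0.9487 ~ t(4).
Step 5: Two-sided p-value from the t-distribution with 4 df = 0.396501.
Step 6: alpha = 0.05. fail to reject H0.

rho = -0.4286, p = 0.396501, fail to reject H0 at alpha = 0.05.


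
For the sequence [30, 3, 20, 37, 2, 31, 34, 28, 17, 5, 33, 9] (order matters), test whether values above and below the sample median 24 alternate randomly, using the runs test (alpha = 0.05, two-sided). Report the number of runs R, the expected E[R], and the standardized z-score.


Step 1: Compute median = 24; label A = above, B = below.
Labels in order: ABBABAAABBAB  (n_A = 6, n_B = 6)
Step 2: Count runs R = 8.
Step 3: Under H0 (random ordering), E[R] = 2*n_A*n_B/(n_A+n_B) + 1 = 2*6*6/12 + 1 = 7.0000.
        Var[R] = 2*n_A*n_B*(2*n_A*n_B - n_A - n_B) / ((n_A+n_B)^2 * (n_A+n_B-1)) = 4320/1584 = 2.7273.
        SD[R] = 1.6514.
Step 4: Continuity-corrected z = (R - 0.5 - E[R]) / SD[R] = (8 - 0.5 - 7.0000) / 1.6514 = 0.3028.
Step 5: Two-sided p-value via normal approximation = 2*(1 - Phi(|z|)) = 0.762069.
Step 6: alpha = 0.05. fail to reject H0.

R = 8, z = 0.3028, p = 0.762069, fail to reject H0.


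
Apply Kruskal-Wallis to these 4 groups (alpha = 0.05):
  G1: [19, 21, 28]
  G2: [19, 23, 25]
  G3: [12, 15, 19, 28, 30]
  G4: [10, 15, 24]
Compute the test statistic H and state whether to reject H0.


Step 1: Combine all N = 14 observations and assign midranks.
sorted (value, group, rank): (10,G4,1), (12,G3,2), (15,G3,3.5), (15,G4,3.5), (19,G1,6), (19,G2,6), (19,G3,6), (21,G1,8), (23,G2,9), (24,G4,10), (25,G2,11), (28,G1,12.5), (28,G3,12.5), (30,G3,14)
Step 2: Sum ranks within each group.
R_1 = 26.5 (n_1 = 3)
R_2 = 26 (n_2 = 3)
R_3 = 38 (n_3 = 5)
R_4 = 14.5 (n_4 = 3)
Step 3: H = 12/(N(N+1)) * sum(R_i^2/n_i) - 3(N+1)
     = 12/(14*15) * (26.5^2/3 + 26^2/3 + 38^2/5 + 14.5^2/3) - 3*15
     = 0.057143 * 818.3 - 45
     = 1.760000.
Step 4: Ties present; correction factor C = 1 - 36/(14^3 - 14) = 0.986813. Corrected H = 1.760000 / 0.986813 = 1.783519.
Step 5: Under H0, H ~ chi^2(3); p-value = 0.618528.
Step 6: alpha = 0.05. fail to reject H0.

H = 1.7835, df = 3, p = 0.618528, fail to reject H0.


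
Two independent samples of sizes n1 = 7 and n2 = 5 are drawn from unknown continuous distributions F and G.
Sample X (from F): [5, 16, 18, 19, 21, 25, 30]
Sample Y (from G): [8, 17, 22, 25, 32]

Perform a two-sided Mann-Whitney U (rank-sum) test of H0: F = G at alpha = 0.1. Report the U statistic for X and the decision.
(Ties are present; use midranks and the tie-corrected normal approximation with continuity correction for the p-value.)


Step 1: Combine and sort all 12 observations; assign midranks.
sorted (value, group): (5,X), (8,Y), (16,X), (17,Y), (18,X), (19,X), (21,X), (22,Y), (25,X), (25,Y), (30,X), (32,Y)
ranks: 5->1, 8->2, 16->3, 17->4, 18->5, 19->6, 21->7, 22->8, 25->9.5, 25->9.5, 30->11, 32->12
Step 2: Rank sum for X: R1 = 1 + 3 + 5 + 6 + 7 + 9.5 + 11 = 42.5.
Step 3: U_X = R1 - n1(n1+1)/2 = 42.5 - 7*8/2 = 42.5 - 28 = 14.5.
       U_Y = n1*n2 - U_X = 35 - 14.5 = 20.5.
Step 4: Ties are present, so use the tie-corrected normal approximation (with continuity correction) for the p-value.
Step 5: p-value = 0.684221; compare to alpha = 0.1. fail to reject H0.

U_X = 14.5, p = 0.684221, fail to reject H0 at alpha = 0.1.


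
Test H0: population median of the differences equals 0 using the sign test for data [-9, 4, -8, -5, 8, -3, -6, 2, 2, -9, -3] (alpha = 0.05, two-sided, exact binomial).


Step 1: Discard zero differences. Original n = 11; n_eff = number of nonzero differences = 11.
Nonzero differences (with sign): -9, +4, -8, -5, +8, -3, -6, +2, +2, -9, -3
Step 2: Count signs: positive = 4, negative = 7.
Step 3: Under H0: P(positive) = 0.5, so the number of positives S ~ Bin(11, 0.5).
Step 4: Two-sided exact p-value = sum of Bin(11,0.5) probabilities at or below the observed probability = 0.548828.
Step 5: alpha = 0.05. fail to reject H0.

n_eff = 11, pos = 4, neg = 7, p = 0.548828, fail to reject H0.


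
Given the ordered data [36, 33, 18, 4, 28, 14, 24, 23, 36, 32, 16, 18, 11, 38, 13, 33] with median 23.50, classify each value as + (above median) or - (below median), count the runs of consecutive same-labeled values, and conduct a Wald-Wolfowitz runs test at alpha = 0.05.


Step 1: Compute median = 23.50; label A = above, B = below.
Labels in order: AABBABABAABBBABA  (n_A = 8, n_B = 8)
Step 2: Count runs R = 11.
Step 3: Under H0 (random ordering), E[R] = 2*n_A*n_B/(n_A+n_B) + 1 = 2*8*8/16 + 1 = 9.0000.
        Var[R] = 2*n_A*n_B*(2*n_A*n_B - n_A - n_B) / ((n_A+n_B)^2 * (n_A+n_B-1)) = 14336/3840 = 3.7333.
        SD[R] = 1.9322.
Step 4: Continuity-corrected z = (R - 0.5 - E[R]) / SD[R] = (11 - 0.5 - 9.0000) / 1.9322 = 0.7763.
Step 5: Two-sided p-value via normal approximation = 2*(1 - Phi(|z|)) = 0.437558.
Step 6: alpha = 0.05. fail to reject H0.

R = 11, z = 0.7763, p = 0.437558, fail to reject H0.


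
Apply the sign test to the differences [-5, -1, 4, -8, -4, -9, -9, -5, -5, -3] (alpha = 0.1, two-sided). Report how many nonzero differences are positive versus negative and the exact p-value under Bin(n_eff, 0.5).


Step 1: Discard zero differences. Original n = 10; n_eff = number of nonzero differences = 10.
Nonzero differences (with sign): -5, -1, +4, -8, -4, -9, -9, -5, -5, -3
Step 2: Count signs: positive = 1, negative = 9.
Step 3: Under H0: P(positive) = 0.5, so the number of positives S ~ Bin(10, 0.5).
Step 4: Two-sided exact p-value = sum of Bin(10,0.5) probabilities at or below the observed probability = 0.021484.
Step 5: alpha = 0.1. reject H0.

n_eff = 10, pos = 1, neg = 9, p = 0.021484, reject H0.


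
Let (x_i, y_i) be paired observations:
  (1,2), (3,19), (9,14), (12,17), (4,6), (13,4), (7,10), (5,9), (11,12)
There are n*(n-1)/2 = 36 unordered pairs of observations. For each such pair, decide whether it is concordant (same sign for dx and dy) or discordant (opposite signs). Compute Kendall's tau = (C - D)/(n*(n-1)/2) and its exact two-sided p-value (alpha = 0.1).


Step 1: Enumerate the 36 unordered pairs (i,j) with i<j and classify each by sign(x_j-x_i) * sign(y_j-y_i).
  (1,2):dx=+2,dy=+17->C; (1,3):dx=+8,dy=+12->C; (1,4):dx=+11,dy=+15->C; (1,5):dx=+3,dy=+4->C
  (1,6):dx=+12,dy=+2->C; (1,7):dx=+6,dy=+8->C; (1,8):dx=+4,dy=+7->C; (1,9):dx=+10,dy=+10->C
  (2,3):dx=+6,dy=-5->D; (2,4):dx=+9,dy=-2->D; (2,5):dx=+1,dy=-13->D; (2,6):dx=+10,dy=-15->D
  (2,7):dx=+4,dy=-9->D; (2,8):dx=+2,dy=-10->D; (2,9):dx=+8,dy=-7->D; (3,4):dx=+3,dy=+3->C
  (3,5):dx=-5,dy=-8->C; (3,6):dx=+4,dy=-10->D; (3,7):dx=-2,dy=-4->C; (3,8):dx=-4,dy=-5->C
  (3,9):dx=+2,dy=-2->D; (4,5):dx=-8,dy=-11->C; (4,6):dx=+1,dy=-13->D; (4,7):dx=-5,dy=-7->C
  (4,8):dx=-7,dy=-8->C; (4,9):dx=-1,dy=-5->C; (5,6):dx=+9,dy=-2->D; (5,7):dx=+3,dy=+4->C
  (5,8):dx=+1,dy=+3->C; (5,9):dx=+7,dy=+6->C; (6,7):dx=-6,dy=+6->D; (6,8):dx=-8,dy=+5->D
  (6,9):dx=-2,dy=+8->D; (7,8):dx=-2,dy=-1->C; (7,9):dx=+4,dy=+2->C; (8,9):dx=+6,dy=+3->C
Step 2: C = 22, D = 14, total pairs = 36.
Step 3: tau = (C - D)/(n(n-1)/2) = (22 - 14)/36 = 0.222222.
Step 4: Exact two-sided p-value (enumerate n! = 362880 permutations of y under H0): p = 0.476709.
Step 5: alpha = 0.1. fail to reject H0.

tau_b = 0.2222 (C=22, D=14), p = 0.476709, fail to reject H0.


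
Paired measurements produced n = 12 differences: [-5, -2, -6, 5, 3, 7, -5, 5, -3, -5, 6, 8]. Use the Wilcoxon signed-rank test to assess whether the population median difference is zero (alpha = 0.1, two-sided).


Step 1: Drop any zero differences (none here) and take |d_i|.
|d| = [5, 2, 6, 5, 3, 7, 5, 5, 3, 5, 6, 8]
Step 2: Midrank |d_i| (ties get averaged ranks).
ranks: |5|->6, |2|->1, |6|->9.5, |5|->6, |3|->2.5, |7|->11, |5|->6, |5|->6, |3|->2.5, |5|->6, |6|->9.5, |8|->12
Step 3: Attach original signs; sum ranks with positive sign and with negative sign.
W+ = 6 + 2.5 + 11 + 6 + 9.5 + 12 = 47
W- = 6 + 1 + 9.5 + 6 + 2.5 + 6 = 31
(Check: W+ + W- = 78 should equal n(n+1)/2 = 78.)
Step 4: Test statistic W = min(W+, W-) = 31.
Step 5: Ties in |d|, so use the tie-corrected normal approximation.
        E[W] = n(n+1)/4 = 12*13/4 = 39.
        Tie groups: |d|=3 (t=2), |d|=5 (t=5), |d|=6 (t=2); sum(t^3 - t) = 132.
        Var[W] = n(n+1)(2n+1)/24 - sum(t^3-t)/48 = 3900/24 - 132/48 = 159.75.
        z = (W - E[W]) / sqrt(Var[W]) = (31 - 39) / 12.6392 = -0.6330.
        Two-sided p = 2*Phi(z) = 0.526766.
Step 6: alpha = 0.1. fail to reject H0.

W+ = 47, W- = 31, W = min = 31, p = 0.526766, fail to reject H0.


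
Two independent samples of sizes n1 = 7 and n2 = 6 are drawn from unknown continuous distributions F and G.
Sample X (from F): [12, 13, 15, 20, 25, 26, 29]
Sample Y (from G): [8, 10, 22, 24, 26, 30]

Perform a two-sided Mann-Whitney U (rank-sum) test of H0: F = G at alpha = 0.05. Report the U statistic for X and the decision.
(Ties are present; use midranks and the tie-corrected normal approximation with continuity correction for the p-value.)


Step 1: Combine and sort all 13 observations; assign midranks.
sorted (value, group): (8,Y), (10,Y), (12,X), (13,X), (15,X), (20,X), (22,Y), (24,Y), (25,X), (26,X), (26,Y), (29,X), (30,Y)
ranks: 8->1, 10->2, 12->3, 13->4, 15->5, 20->6, 22->7, 24->8, 25->9, 26->10.5, 26->10.5, 29->12, 30->13
Step 2: Rank sum for X: R1 = 3 + 4 + 5 + 6 + 9 + 10.5 + 12 = 49.5.
Step 3: U_X = R1 - n1(n1+1)/2 = 49.5 - 7*8/2 = 49.5 - 28 = 21.5.
       U_Y = n1*n2 - U_X = 42 - 21.5 = 20.5.
Step 4: Ties are present, so use the tie-corrected normal approximation (with continuity correction) for the p-value.
Step 5: p-value = 1.000000; compare to alpha = 0.05. fail to reject H0.

U_X = 21.5, p = 1.000000, fail to reject H0 at alpha = 0.05.


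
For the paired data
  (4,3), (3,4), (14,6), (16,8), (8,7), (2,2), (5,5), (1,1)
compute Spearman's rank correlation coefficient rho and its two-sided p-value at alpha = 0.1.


Step 1: Rank x and y separately (midranks; no ties here).
rank(x): 4->4, 3->3, 14->7, 16->8, 8->6, 2->2, 5->5, 1->1
rank(y): 3->3, 4->4, 6->6, 8->8, 7->7, 2->2, 5->5, 1->1
Step 2: d_i = R_x(i) - R_y(i); compute d_i^2.
  (4-3)^2=1, (3-4)^2=1, (7-6)^2=1, (8-8)^2=0, (6-7)^2=1, (2-2)^2=0, (5-5)^2=0, (1-1)^2=0
sum(d^2) = 4.
Step 3: rho = 1 - 6*4 / (8*(8^2 - 1)) = 1 - 24/504 = 0.952381.
Step 4: Under H0, t = rho * sqrt((n-2)/(1-rho^2)) = 7.6509 ~ t(6).
Step 5: Two-sided p-value from the t-distribution with 6 df = 0.000260.
Step 6: alpha = 0.1. reject H0.

rho = 0.9524, p = 0.000260, reject H0 at alpha = 0.1.


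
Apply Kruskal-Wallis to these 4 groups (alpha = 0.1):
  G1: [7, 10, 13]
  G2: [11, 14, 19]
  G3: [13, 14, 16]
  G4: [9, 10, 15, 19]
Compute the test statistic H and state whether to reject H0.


Step 1: Combine all N = 13 observations and assign midranks.
sorted (value, group, rank): (7,G1,1), (9,G4,2), (10,G1,3.5), (10,G4,3.5), (11,G2,5), (13,G1,6.5), (13,G3,6.5), (14,G2,8.5), (14,G3,8.5), (15,G4,10), (16,G3,11), (19,G2,12.5), (19,G4,12.5)
Step 2: Sum ranks within each group.
R_1 = 11 (n_1 = 3)
R_2 = 26 (n_2 = 3)
R_3 = 26 (n_3 = 3)
R_4 = 28 (n_4 = 4)
Step 3: H = 12/(N(N+1)) * sum(R_i^2/n_i) - 3(N+1)
     = 12/(13*14) * (11^2/3 + 26^2/3 + 26^2/3 + 28^2/4) - 3*14
     = 0.065934 * 687 - 42
     = 3.296703.
Step 4: Ties present; correction factor C = 1 - 24/(13^3 - 13) = 0.989011. Corrected H = 3.296703 / 0.989011 = 3.333333.
Step 5: Under H0, H ~ chi^2(3); p-value = 0.343030.
Step 6: alpha = 0.1. fail to reject H0.

H = 3.3333, df = 3, p = 0.343030, fail to reject H0.


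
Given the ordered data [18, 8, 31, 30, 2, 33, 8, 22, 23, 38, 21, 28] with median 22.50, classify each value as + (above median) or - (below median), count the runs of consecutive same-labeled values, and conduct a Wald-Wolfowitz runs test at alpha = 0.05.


Step 1: Compute median = 22.50; label A = above, B = below.
Labels in order: BBAABABBAABA  (n_A = 6, n_B = 6)
Step 2: Count runs R = 8.
Step 3: Under H0 (random ordering), E[R] = 2*n_A*n_B/(n_A+n_B) + 1 = 2*6*6/12 + 1 = 7.0000.
        Var[R] = 2*n_A*n_B*(2*n_A*n_B - n_A - n_B) / ((n_A+n_B)^2 * (n_A+n_B-1)) = 4320/1584 = 2.7273.
        SD[R] = 1.6514.
Step 4: Continuity-corrected z = (R - 0.5 - E[R]) / SD[R] = (8 - 0.5 - 7.0000) / 1.6514 = 0.3028.
Step 5: Two-sided p-value via normal approximation = 2*(1 - Phi(|z|)) = 0.762069.
Step 6: alpha = 0.05. fail to reject H0.

R = 8, z = 0.3028, p = 0.762069, fail to reject H0.


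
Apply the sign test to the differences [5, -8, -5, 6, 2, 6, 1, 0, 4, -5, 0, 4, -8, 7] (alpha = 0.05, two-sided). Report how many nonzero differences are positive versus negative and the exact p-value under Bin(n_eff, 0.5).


Step 1: Discard zero differences. Original n = 14; n_eff = number of nonzero differences = 12.
Nonzero differences (with sign): +5, -8, -5, +6, +2, +6, +1, +4, -5, +4, -8, +7
Step 2: Count signs: positive = 8, negative = 4.
Step 3: Under H0: P(positive) = 0.5, so the number of positives S ~ Bin(12, 0.5).
Step 4: Two-sided exact p-value = sum of Bin(12,0.5) probabilities at or below the observed probability = 0.387695.
Step 5: alpha = 0.05. fail to reject H0.

n_eff = 12, pos = 8, neg = 4, p = 0.387695, fail to reject H0.


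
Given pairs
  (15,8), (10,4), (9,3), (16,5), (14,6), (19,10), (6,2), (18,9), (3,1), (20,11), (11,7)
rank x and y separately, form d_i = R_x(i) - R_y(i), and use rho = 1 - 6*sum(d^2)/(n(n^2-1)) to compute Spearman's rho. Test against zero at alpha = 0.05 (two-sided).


Step 1: Rank x and y separately (midranks; no ties here).
rank(x): 15->7, 10->4, 9->3, 16->8, 14->6, 19->10, 6->2, 18->9, 3->1, 20->11, 11->5
rank(y): 8->8, 4->4, 3->3, 5->5, 6->6, 10->10, 2->2, 9->9, 1->1, 11->11, 7->7
Step 2: d_i = R_x(i) - R_y(i); compute d_i^2.
  (7-8)^2=1, (4-4)^2=0, (3-3)^2=0, (8-5)^2=9, (6-6)^2=0, (10-10)^2=0, (2-2)^2=0, (9-9)^2=0, (1-1)^2=0, (11-11)^2=0, (5-7)^2=4
sum(d^2) = 14.
Step 3: rho = 1 - 6*14 / (11*(11^2 - 1)) = 1 - 84/1320 = 0.936364.
Step 4: Under H0, t = rho * sqrt((n-2)/(1-rho^2)) = 8.0024 ~ t(9).
Step 5: Two-sided p-value from the t-distribution with 9 df = 0.000022.
Step 6: alpha = 0.05. reject H0.

rho = 0.9364, p = 0.000022, reject H0 at alpha = 0.05.


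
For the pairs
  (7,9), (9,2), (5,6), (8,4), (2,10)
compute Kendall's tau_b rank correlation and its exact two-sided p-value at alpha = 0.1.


Step 1: Enumerate the 10 unordered pairs (i,j) with i<j and classify each by sign(x_j-x_i) * sign(y_j-y_i).
  (1,2):dx=+2,dy=-7->D; (1,3):dx=-2,dy=-3->C; (1,4):dx=+1,dy=-5->D; (1,5):dx=-5,dy=+1->D
  (2,3):dx=-4,dy=+4->D; (2,4):dx=-1,dy=+2->D; (2,5):dx=-7,dy=+8->D; (3,4):dx=+3,dy=-2->D
  (3,5):dx=-3,dy=+4->D; (4,5):dx=-6,dy=+6->D
Step 2: C = 1, D = 9, total pairs = 10.
Step 3: tau = (C - D)/(n(n-1)/2) = (1 - 9)/10 = -0.800000.
Step 4: Exact two-sided p-value (enumerate n! = 120 permutations of y under H0): p = 0.083333.
Step 5: alpha = 0.1. reject H0.

tau_b = -0.8000 (C=1, D=9), p = 0.083333, reject H0.


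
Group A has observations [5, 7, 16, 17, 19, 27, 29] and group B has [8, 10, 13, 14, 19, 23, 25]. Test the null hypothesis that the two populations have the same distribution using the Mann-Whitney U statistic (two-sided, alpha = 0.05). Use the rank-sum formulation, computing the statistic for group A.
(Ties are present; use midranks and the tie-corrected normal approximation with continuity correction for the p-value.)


Step 1: Combine and sort all 14 observations; assign midranks.
sorted (value, group): (5,X), (7,X), (8,Y), (10,Y), (13,Y), (14,Y), (16,X), (17,X), (19,X), (19,Y), (23,Y), (25,Y), (27,X), (29,X)
ranks: 5->1, 7->2, 8->3, 10->4, 13->5, 14->6, 16->7, 17->8, 19->9.5, 19->9.5, 23->11, 25->12, 27->13, 29->14
Step 2: Rank sum for X: R1 = 1 + 2 + 7 + 8 + 9.5 + 13 + 14 = 54.5.
Step 3: U_X = R1 - n1(n1+1)/2 = 54.5 - 7*8/2 = 54.5 - 28 = 26.5.
       U_Y = n1*n2 - U_X = 49 - 26.5 = 22.5.
Step 4: Ties are present, so use the tie-corrected normal approximation (with continuity correction) for the p-value.
Step 5: p-value = 0.847841; compare to alpha = 0.05. fail to reject H0.

U_X = 26.5, p = 0.847841, fail to reject H0 at alpha = 0.05.


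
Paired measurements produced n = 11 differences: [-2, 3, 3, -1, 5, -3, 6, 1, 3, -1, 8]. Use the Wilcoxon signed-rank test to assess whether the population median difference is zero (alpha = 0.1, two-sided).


Step 1: Drop any zero differences (none here) and take |d_i|.
|d| = [2, 3, 3, 1, 5, 3, 6, 1, 3, 1, 8]
Step 2: Midrank |d_i| (ties get averaged ranks).
ranks: |2|->4, |3|->6.5, |3|->6.5, |1|->2, |5|->9, |3|->6.5, |6|->10, |1|->2, |3|->6.5, |1|->2, |8|->11
Step 3: Attach original signs; sum ranks with positive sign and with negative sign.
W+ = 6.5 + 6.5 + 9 + 10 + 2 + 6.5 + 11 = 51.5
W- = 4 + 2 + 6.5 + 2 = 14.5
(Check: W+ + W- = 66 should equal n(n+1)/2 = 66.)
Step 4: Test statistic W = min(W+, W-) = 14.5.
Step 5: Ties in |d|, so use the tie-corrected normal approximation.
        E[W] = n(n+1)/4 = 11*12/4 = 33.
        Tie groups: |d|=1 (t=3), |d|=3 (t=4); sum(t^3 - t) = 84.
        Var[W] = n(n+1)(2n+1)/24 - sum(t^3-t)/48 = 3036/24 - 84/48 = 124.75.
        z = (W - E[W]) / sqrt(Var[W]) = (14.5 - 33) / 11.1692 = -1.6563.
        Two-sided p = 2*Phi(z) = 0.097651.
Step 6: alpha = 0.1. reject H0.

W+ = 51.5, W- = 14.5, W = min = 14.5, p = 0.097651, reject H0.


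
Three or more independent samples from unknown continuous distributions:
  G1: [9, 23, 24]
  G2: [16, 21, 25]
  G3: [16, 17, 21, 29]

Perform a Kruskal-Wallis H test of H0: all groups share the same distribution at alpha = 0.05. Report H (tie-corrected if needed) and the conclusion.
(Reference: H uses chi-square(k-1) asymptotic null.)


Step 1: Combine all N = 10 observations and assign midranks.
sorted (value, group, rank): (9,G1,1), (16,G2,2.5), (16,G3,2.5), (17,G3,4), (21,G2,5.5), (21,G3,5.5), (23,G1,7), (24,G1,8), (25,G2,9), (29,G3,10)
Step 2: Sum ranks within each group.
R_1 = 16 (n_1 = 3)
R_2 = 17 (n_2 = 3)
R_3 = 22 (n_3 = 4)
Step 3: H = 12/(N(N+1)) * sum(R_i^2/n_i) - 3(N+1)
     = 12/(10*11) * (16^2/3 + 17^2/3 + 22^2/4) - 3*11
     = 0.109091 * 302.667 - 33
     = 0.018182.
Step 4: Ties present; correction factor C = 1 - 12/(10^3 - 10) = 0.987879. Corrected H = 0.018182 / 0.987879 = 0.018405.
Step 5: Under H0, H ~ chi^2(2); p-value = 0.990840.
Step 6: alpha = 0.05. fail to reject H0.

H = 0.0184, df = 2, p = 0.990840, fail to reject H0.


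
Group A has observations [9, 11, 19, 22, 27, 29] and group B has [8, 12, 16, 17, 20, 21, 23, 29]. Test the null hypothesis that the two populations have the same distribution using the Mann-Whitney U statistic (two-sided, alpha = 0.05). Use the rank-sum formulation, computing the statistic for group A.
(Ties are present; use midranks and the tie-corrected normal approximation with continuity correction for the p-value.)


Step 1: Combine and sort all 14 observations; assign midranks.
sorted (value, group): (8,Y), (9,X), (11,X), (12,Y), (16,Y), (17,Y), (19,X), (20,Y), (21,Y), (22,X), (23,Y), (27,X), (29,X), (29,Y)
ranks: 8->1, 9->2, 11->3, 12->4, 16->5, 17->6, 19->7, 20->8, 21->9, 22->10, 23->11, 27->12, 29->13.5, 29->13.5
Step 2: Rank sum for X: R1 = 2 + 3 + 7 + 10 + 12 + 13.5 = 47.5.
Step 3: U_X = R1 - n1(n1+1)/2 = 47.5 - 6*7/2 = 47.5 - 21 = 26.5.
       U_Y = n1*n2 - U_X = 48 - 26.5 = 21.5.
Step 4: Ties are present, so use the tie-corrected normal approximation (with continuity correction) for the p-value.
Step 5: p-value = 0.796034; compare to alpha = 0.05. fail to reject H0.

U_X = 26.5, p = 0.796034, fail to reject H0 at alpha = 0.05.


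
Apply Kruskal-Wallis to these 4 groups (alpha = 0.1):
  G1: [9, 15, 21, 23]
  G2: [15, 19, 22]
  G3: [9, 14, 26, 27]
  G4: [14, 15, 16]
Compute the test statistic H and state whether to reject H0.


Step 1: Combine all N = 14 observations and assign midranks.
sorted (value, group, rank): (9,G1,1.5), (9,G3,1.5), (14,G3,3.5), (14,G4,3.5), (15,G1,6), (15,G2,6), (15,G4,6), (16,G4,8), (19,G2,9), (21,G1,10), (22,G2,11), (23,G1,12), (26,G3,13), (27,G3,14)
Step 2: Sum ranks within each group.
R_1 = 29.5 (n_1 = 4)
R_2 = 26 (n_2 = 3)
R_3 = 32 (n_3 = 4)
R_4 = 17.5 (n_4 = 3)
Step 3: H = 12/(N(N+1)) * sum(R_i^2/n_i) - 3(N+1)
     = 12/(14*15) * (29.5^2/4 + 26^2/3 + 32^2/4 + 17.5^2/3) - 3*15
     = 0.057143 * 800.979 - 45
     = 0.770238.
Step 4: Ties present; correction factor C = 1 - 36/(14^3 - 14) = 0.986813. Corrected H = 0.770238 / 0.986813 = 0.780531.
Step 5: Under H0, H ~ chi^2(3); p-value = 0.854118.
Step 6: alpha = 0.1. fail to reject H0.

H = 0.7805, df = 3, p = 0.854118, fail to reject H0.


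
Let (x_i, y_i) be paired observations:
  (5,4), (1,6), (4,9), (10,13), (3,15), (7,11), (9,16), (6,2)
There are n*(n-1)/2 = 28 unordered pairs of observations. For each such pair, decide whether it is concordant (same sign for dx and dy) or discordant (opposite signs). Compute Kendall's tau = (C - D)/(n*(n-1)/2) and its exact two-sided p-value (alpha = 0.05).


Step 1: Enumerate the 28 unordered pairs (i,j) with i<j and classify each by sign(x_j-x_i) * sign(y_j-y_i).
  (1,2):dx=-4,dy=+2->D; (1,3):dx=-1,dy=+5->D; (1,4):dx=+5,dy=+9->C; (1,5):dx=-2,dy=+11->D
  (1,6):dx=+2,dy=+7->C; (1,7):dx=+4,dy=+12->C; (1,8):dx=+1,dy=-2->D; (2,3):dx=+3,dy=+3->C
  (2,4):dx=+9,dy=+7->C; (2,5):dx=+2,dy=+9->C; (2,6):dx=+6,dy=+5->C; (2,7):dx=+8,dy=+10->C
  (2,8):dx=+5,dy=-4->D; (3,4):dx=+6,dy=+4->C; (3,5):dx=-1,dy=+6->D; (3,6):dx=+3,dy=+2->C
  (3,7):dx=+5,dy=+7->C; (3,8):dx=+2,dy=-7->D; (4,5):dx=-7,dy=+2->D; (4,6):dx=-3,dy=-2->C
  (4,7):dx=-1,dy=+3->D; (4,8):dx=-4,dy=-11->C; (5,6):dx=+4,dy=-4->D; (5,7):dx=+6,dy=+1->C
  (5,8):dx=+3,dy=-13->D; (6,7):dx=+2,dy=+5->C; (6,8):dx=-1,dy=-9->C; (7,8):dx=-3,dy=-14->C
Step 2: C = 17, D = 11, total pairs = 28.
Step 3: tau = (C - D)/(n(n-1)/2) = (17 - 11)/28 = 0.214286.
Step 4: Exact two-sided p-value (enumerate n! = 40320 permutations of y under H0): p = 0.548413.
Step 5: alpha = 0.05. fail to reject H0.

tau_b = 0.2143 (C=17, D=11), p = 0.548413, fail to reject H0.
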